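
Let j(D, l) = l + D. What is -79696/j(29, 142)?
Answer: -79696/171 ≈ -466.06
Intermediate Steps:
j(D, l) = D + l
-79696/j(29, 142) = -79696/(29 + 142) = -79696/171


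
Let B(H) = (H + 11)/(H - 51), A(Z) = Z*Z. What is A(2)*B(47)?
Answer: -58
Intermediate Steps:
A(Z) = Z²
B(H) = (11 + H)/(-51 + H)
A(2)*B(47) = 2²*((11 + 47)/(-51 + 47)) = 4*(58/(-4)) = 4*(-¼*58) = 4*(-29/2) = -58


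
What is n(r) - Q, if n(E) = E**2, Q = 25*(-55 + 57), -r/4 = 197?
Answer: 620894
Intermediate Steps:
r = -788 (r = -4*197 = -788)
Q = 50 (Q = 25*2 = 50)
n(r) - Q = (-788)**2 - 1*50 = 620944 - 50 = 620894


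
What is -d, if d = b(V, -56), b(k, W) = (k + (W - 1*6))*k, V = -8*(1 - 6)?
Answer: 880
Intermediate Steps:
V = 40 (V = -8*(-5) = 40)
b(k, W) = k*(-6 + W + k) (b(k, W) = (k + (W - 6))*k = (k + (-6 + W))*k = (-6 + W + k)*k = k*(-6 + W + k))
d = -880 (d = 40*(-6 - 56 + 40) = 40*(-22) = -880)
-d = -1*(-880) = 880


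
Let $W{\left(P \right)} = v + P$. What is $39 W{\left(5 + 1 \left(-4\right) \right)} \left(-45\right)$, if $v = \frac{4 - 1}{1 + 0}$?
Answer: $-7020$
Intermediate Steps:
$v = 3$ ($v = \frac{3}{1} = 3 \cdot 1 = 3$)
$W{\left(P \right)} = 3 + P$
$39 W{\left(5 + 1 \left(-4\right) \right)} \left(-45\right) = 39 \left(3 + \left(5 + 1 \left(-4\right)\right)\right) \left(-45\right) = 39 \left(3 + \left(5 - 4\right)\right) \left(-45\right) = 39 \left(3 + 1\right) \left(-45\right) = 39 \cdot 4 \left(-45\right) = 156 \left(-45\right) = -7020$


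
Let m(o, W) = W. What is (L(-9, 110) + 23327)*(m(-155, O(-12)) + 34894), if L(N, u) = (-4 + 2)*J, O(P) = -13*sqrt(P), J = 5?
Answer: 813623398 - 606242*I*sqrt(3) ≈ 8.1362e+8 - 1.05e+6*I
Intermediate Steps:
L(N, u) = -10 (L(N, u) = (-4 + 2)*5 = -2*5 = -10)
(L(-9, 110) + 23327)*(m(-155, O(-12)) + 34894) = (-10 + 23327)*(-26*I*sqrt(3) + 34894) = 23317*(-26*I*sqrt(3) + 34894) = 23317*(34894 - 26*I*sqrt(3)) = 813623398 - 606242*I*sqrt(3)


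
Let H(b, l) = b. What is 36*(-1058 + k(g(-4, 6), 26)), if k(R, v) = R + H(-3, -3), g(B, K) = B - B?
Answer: -38196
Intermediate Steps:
g(B, K) = 0
k(R, v) = -3 + R (k(R, v) = R - 3 = -3 + R)
36*(-1058 + k(g(-4, 6), 26)) = 36*(-1058 + (-3 + 0)) = 36*(-1058 - 3) = 36*(-1061) = -38196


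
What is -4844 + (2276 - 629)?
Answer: -3197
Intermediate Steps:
-4844 + (2276 - 629) = -4844 + 1647 = -3197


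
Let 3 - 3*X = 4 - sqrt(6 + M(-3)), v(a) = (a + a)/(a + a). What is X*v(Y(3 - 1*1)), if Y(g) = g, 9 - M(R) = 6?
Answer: 2/3 ≈ 0.66667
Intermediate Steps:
M(R) = 3 (M(R) = 9 - 1*6 = 9 - 6 = 3)
v(a) = 1 (v(a) = (2*a)/((2*a)) = (2*a)*(1/(2*a)) = 1)
X = 2/3 (X = 1 - (4 - sqrt(6 + 3))/3 = 1 - (4 - sqrt(9))/3 = 1 - (4 - 1*3)/3 = 1 - (4 - 3)/3 = 1 - 1/3*1 = 1 - 1/3 = 2/3 ≈ 0.66667)
X*v(Y(3 - 1*1)) = (2/3)*1 = 2/3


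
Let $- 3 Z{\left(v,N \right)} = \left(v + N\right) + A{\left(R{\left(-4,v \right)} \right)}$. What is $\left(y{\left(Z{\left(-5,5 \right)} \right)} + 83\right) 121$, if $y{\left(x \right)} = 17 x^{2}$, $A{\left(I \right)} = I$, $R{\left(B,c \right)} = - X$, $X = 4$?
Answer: $\frac{123299}{9} \approx 13700.0$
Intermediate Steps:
$R{\left(B,c \right)} = -4$ ($R{\left(B,c \right)} = \left(-1\right) 4 = -4$)
$Z{\left(v,N \right)} = \frac{4}{3} - \frac{N}{3} - \frac{v}{3}$ ($Z{\left(v,N \right)} = - \frac{\left(v + N\right) - 4}{3} = - \frac{\left(N + v\right) - 4}{3} = - \frac{-4 + N + v}{3} = \frac{4}{3} - \frac{N}{3} - \frac{v}{3}$)
$\left(y{\left(Z{\left(-5,5 \right)} \right)} + 83\right) 121 = \left(17 \left(\frac{4}{3} - \frac{5}{3} - - \frac{5}{3}\right)^{2} + 83\right) 121 = \left(17 \left(\frac{4}{3} - \frac{5}{3} + \frac{5}{3}\right)^{2} + 83\right) 121 = \left(17 \left(\frac{4}{3}\right)^{2} + 83\right) 121 = \left(17 \cdot \frac{16}{9} + 83\right) 121 = \left(\frac{272}{9} + 83\right) 121 = \frac{1019}{9} \cdot 121 = \frac{123299}{9}$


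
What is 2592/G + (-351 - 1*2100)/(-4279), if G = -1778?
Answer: -3366645/3804031 ≈ -0.88502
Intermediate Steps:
2592/G + (-351 - 1*2100)/(-4279) = 2592/(-1778) + (-351 - 1*2100)/(-4279) = 2592*(-1/1778) + (-351 - 2100)*(-1/4279) = -1296/889 - 2451*(-1/4279) = -1296/889 + 2451/4279 = -3366645/3804031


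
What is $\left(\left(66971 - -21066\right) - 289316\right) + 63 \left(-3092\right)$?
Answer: $-396075$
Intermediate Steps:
$\left(\left(66971 - -21066\right) - 289316\right) + 63 \left(-3092\right) = \left(\left(66971 + 21066\right) - 289316\right) - 194796 = \left(88037 - 289316\right) - 194796 = -201279 - 194796 = -396075$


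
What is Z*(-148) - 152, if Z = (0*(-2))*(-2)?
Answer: -152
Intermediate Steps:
Z = 0 (Z = 0*(-2) = 0)
Z*(-148) - 152 = 0*(-148) - 152 = 0 - 152 = -152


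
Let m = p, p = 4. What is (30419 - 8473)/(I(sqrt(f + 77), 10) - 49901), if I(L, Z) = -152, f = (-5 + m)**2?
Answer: -21946/50053 ≈ -0.43846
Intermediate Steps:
m = 4
f = 1 (f = (-5 + 4)**2 = (-1)**2 = 1)
(30419 - 8473)/(I(sqrt(f + 77), 10) - 49901) = (30419 - 8473)/(-152 - 49901) = 21946/(-50053) = 21946*(-1/50053) = -21946/50053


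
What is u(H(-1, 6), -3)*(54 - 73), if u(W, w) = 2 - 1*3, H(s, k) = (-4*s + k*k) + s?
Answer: 19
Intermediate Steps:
H(s, k) = k² - 3*s (H(s, k) = (-4*s + k²) + s = (k² - 4*s) + s = k² - 3*s)
u(W, w) = -1 (u(W, w) = 2 - 3 = -1)
u(H(-1, 6), -3)*(54 - 73) = -(54 - 73) = -1*(-19) = 19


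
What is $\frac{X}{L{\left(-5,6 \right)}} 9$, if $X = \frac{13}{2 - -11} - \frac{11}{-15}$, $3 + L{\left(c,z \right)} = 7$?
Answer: $\frac{39}{10} \approx 3.9$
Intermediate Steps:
$L{\left(c,z \right)} = 4$ ($L{\left(c,z \right)} = -3 + 7 = 4$)
$X = \frac{26}{15}$ ($X = \frac{13}{2 + 11} - - \frac{11}{15} = \frac{13}{13} + \frac{11}{15} = 13 \cdot \frac{1}{13} + \frac{11}{15} = 1 + \frac{11}{15} = \frac{26}{15} \approx 1.7333$)
$\frac{X}{L{\left(-5,6 \right)}} 9 = \frac{26}{15 \cdot 4} \cdot 9 = \frac{26}{15} \cdot \frac{1}{4} \cdot 9 = \frac{13}{30} \cdot 9 = \frac{39}{10}$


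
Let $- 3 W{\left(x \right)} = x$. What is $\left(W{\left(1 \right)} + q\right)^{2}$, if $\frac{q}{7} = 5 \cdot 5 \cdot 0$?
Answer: $\frac{1}{9} \approx 0.11111$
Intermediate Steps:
$q = 0$ ($q = 7 \cdot 5 \cdot 5 \cdot 0 = 7 \cdot 25 \cdot 0 = 7 \cdot 0 = 0$)
$W{\left(x \right)} = - \frac{x}{3}$
$\left(W{\left(1 \right)} + q\right)^{2} = \left(\left(- \frac{1}{3}\right) 1 + 0\right)^{2} = \left(- \frac{1}{3} + 0\right)^{2} = \left(- \frac{1}{3}\right)^{2} = \frac{1}{9}$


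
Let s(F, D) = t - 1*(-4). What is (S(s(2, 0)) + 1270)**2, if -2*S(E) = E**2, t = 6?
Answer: 1488400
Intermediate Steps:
s(F, D) = 10 (s(F, D) = 6 - 1*(-4) = 6 + 4 = 10)
S(E) = -E**2/2
(S(s(2, 0)) + 1270)**2 = (-1/2*10**2 + 1270)**2 = (-1/2*100 + 1270)**2 = (-50 + 1270)**2 = 1220**2 = 1488400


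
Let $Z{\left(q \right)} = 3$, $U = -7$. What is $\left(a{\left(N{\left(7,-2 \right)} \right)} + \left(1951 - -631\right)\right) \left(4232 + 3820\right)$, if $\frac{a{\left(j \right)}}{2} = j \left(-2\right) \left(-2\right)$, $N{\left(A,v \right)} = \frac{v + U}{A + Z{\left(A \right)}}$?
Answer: $\frac{103661448}{5} \approx 2.0732 \cdot 10^{7}$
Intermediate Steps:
$N{\left(A,v \right)} = \frac{-7 + v}{3 + A}$ ($N{\left(A,v \right)} = \frac{v - 7}{A + 3} = \frac{-7 + v}{3 + A}$)
$a{\left(j \right)} = 8 j$ ($a{\left(j \right)} = 2 j \left(-2\right) \left(-2\right) = 2 - 2 j \left(-2\right) = 2 \cdot 4 j = 8 j$)
$\left(a{\left(N{\left(7,-2 \right)} \right)} + \left(1951 - -631\right)\right) \left(4232 + 3820\right) = \left(8 \frac{-7 - 2}{3 + 7} + \left(1951 - -631\right)\right) \left(4232 + 3820\right) = \left(8 \cdot \frac{1}{10} \left(-9\right) + \left(1951 + 631\right)\right) 8052 = \left(8 \cdot \frac{1}{10} \left(-9\right) + 2582\right) 8052 = \left(8 \left(- \frac{9}{10}\right) + 2582\right) 8052 = \left(- \frac{36}{5} + 2582\right) 8052 = \frac{12874}{5} \cdot 8052 = \frac{103661448}{5}$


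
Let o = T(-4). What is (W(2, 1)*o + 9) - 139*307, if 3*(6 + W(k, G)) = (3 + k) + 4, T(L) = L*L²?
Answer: -42472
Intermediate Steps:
T(L) = L³
o = -64 (o = (-4)³ = -64)
W(k, G) = -11/3 + k/3 (W(k, G) = -6 + ((3 + k) + 4)/3 = -6 + (7 + k)/3 = -6 + (7/3 + k/3) = -11/3 + k/3)
(W(2, 1)*o + 9) - 139*307 = ((-11/3 + (⅓)*2)*(-64) + 9) - 139*307 = ((-11/3 + ⅔)*(-64) + 9) - 42673 = (-3*(-64) + 9) - 42673 = (192 + 9) - 42673 = 201 - 42673 = -42472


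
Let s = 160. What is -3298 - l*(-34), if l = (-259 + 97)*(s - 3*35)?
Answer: -306238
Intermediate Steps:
l = -8910 (l = (-259 + 97)*(160 - 3*35) = -162*(160 - 105) = -162*55 = -8910)
-3298 - l*(-34) = -3298 - (-8910)*(-34) = -3298 - 1*302940 = -3298 - 302940 = -306238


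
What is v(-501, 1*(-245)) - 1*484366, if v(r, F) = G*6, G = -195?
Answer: -485536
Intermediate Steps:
v(r, F) = -1170 (v(r, F) = -195*6 = -1170)
v(-501, 1*(-245)) - 1*484366 = -1170 - 1*484366 = -1170 - 484366 = -485536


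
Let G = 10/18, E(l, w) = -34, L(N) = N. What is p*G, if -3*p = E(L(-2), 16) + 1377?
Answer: -6715/27 ≈ -248.70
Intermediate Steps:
p = -1343/3 (p = -(-34 + 1377)/3 = -⅓*1343 = -1343/3 ≈ -447.67)
G = 5/9 (G = 10*(1/18) = 5/9 ≈ 0.55556)
p*G = -1343/3*5/9 = -6715/27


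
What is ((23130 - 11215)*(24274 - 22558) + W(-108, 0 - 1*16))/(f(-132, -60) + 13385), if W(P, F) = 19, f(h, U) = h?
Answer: 20446159/13253 ≈ 1542.8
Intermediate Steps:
((23130 - 11215)*(24274 - 22558) + W(-108, 0 - 1*16))/(f(-132, -60) + 13385) = ((23130 - 11215)*(24274 - 22558) + 19)/(-132 + 13385) = (11915*1716 + 19)/13253 = (20446140 + 19)*(1/13253) = 20446159*(1/13253) = 20446159/13253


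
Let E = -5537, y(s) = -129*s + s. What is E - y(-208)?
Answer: -32161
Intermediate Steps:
y(s) = -128*s
E - y(-208) = -5537 - (-128)*(-208) = -5537 - 1*26624 = -5537 - 26624 = -32161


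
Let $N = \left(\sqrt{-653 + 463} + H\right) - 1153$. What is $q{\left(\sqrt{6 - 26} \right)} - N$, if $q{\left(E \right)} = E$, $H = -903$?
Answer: $2056 - i \sqrt{190} + 2 i \sqrt{5} \approx 2056.0 - 9.3119 i$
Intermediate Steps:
$N = -2056 + i \sqrt{190}$ ($N = \left(\sqrt{-653 + 463} - 903\right) - 1153 = \left(\sqrt{-190} - 903\right) - 1153 = \left(i \sqrt{190} - 903\right) - 1153 = \left(-903 + i \sqrt{190}\right) - 1153 = -2056 + i \sqrt{190} \approx -2056.0 + 13.784 i$)
$q{\left(\sqrt{6 - 26} \right)} - N = \sqrt{6 - 26} - \left(-2056 + i \sqrt{190}\right) = \sqrt{-20} + \left(2056 - i \sqrt{190}\right) = 2 i \sqrt{5} + \left(2056 - i \sqrt{190}\right) = 2056 - i \sqrt{190} + 2 i \sqrt{5}$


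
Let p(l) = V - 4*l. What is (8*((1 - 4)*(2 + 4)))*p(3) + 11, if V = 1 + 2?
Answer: 1307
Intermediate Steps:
V = 3
p(l) = 3 - 4*l
(8*((1 - 4)*(2 + 4)))*p(3) + 11 = (8*((1 - 4)*(2 + 4)))*(3 - 4*3) + 11 = (8*(-3*6))*(3 - 12) + 11 = (8*(-18))*(-9) + 11 = -144*(-9) + 11 = 1296 + 11 = 1307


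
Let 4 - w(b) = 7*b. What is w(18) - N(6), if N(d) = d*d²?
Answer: -338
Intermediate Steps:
w(b) = 4 - 7*b
N(d) = d³
w(18) - N(6) = (4 - 7*18) - 1*6³ = (4 - 126) - 1*216 = -122 - 216 = -338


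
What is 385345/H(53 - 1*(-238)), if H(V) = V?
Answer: 385345/291 ≈ 1324.2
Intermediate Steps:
385345/H(53 - 1*(-238)) = 385345/(53 - 1*(-238)) = 385345/(53 + 238) = 385345/291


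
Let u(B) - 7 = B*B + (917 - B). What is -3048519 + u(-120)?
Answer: -3033075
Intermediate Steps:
u(B) = 924 + B**2 - B (u(B) = 7 + (B*B + (917 - B)) = 7 + (B**2 + (917 - B)) = 7 + (917 + B**2 - B) = 924 + B**2 - B)
-3048519 + u(-120) = -3048519 + (924 + (-120)**2 - 1*(-120)) = -3048519 + (924 + 14400 + 120) = -3048519 + 15444 = -3033075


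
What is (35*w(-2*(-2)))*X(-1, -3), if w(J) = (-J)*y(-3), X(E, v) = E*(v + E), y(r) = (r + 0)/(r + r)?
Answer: -280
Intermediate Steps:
y(r) = ½ (y(r) = r/((2*r)) = r*(1/(2*r)) = ½)
X(E, v) = E*(E + v)
w(J) = -J/2 (w(J) = -J*(½) = -J/2)
(35*w(-2*(-2)))*X(-1, -3) = (35*(-(-1)*(-2)))*(-(-1 - 3)) = (35*(-½*4))*(-1*(-4)) = (35*(-2))*4 = -70*4 = -280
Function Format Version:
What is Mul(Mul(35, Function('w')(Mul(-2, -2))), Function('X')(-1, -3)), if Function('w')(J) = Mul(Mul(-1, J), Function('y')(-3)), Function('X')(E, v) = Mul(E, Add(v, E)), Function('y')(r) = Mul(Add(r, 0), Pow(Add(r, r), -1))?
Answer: -280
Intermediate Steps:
Function('y')(r) = Rational(1, 2) (Function('y')(r) = Mul(r, Pow(Mul(2, r), -1)) = Mul(r, Mul(Rational(1, 2), Pow(r, -1))) = Rational(1, 2))
Function('X')(E, v) = Mul(E, Add(E, v))
Function('w')(J) = Mul(Rational(-1, 2), J) (Function('w')(J) = Mul(Mul(-1, J), Rational(1, 2)) = Mul(Rational(-1, 2), J))
Mul(Mul(35, Function('w')(Mul(-2, -2))), Function('X')(-1, -3)) = Mul(Mul(35, Mul(Rational(-1, 2), Mul(-2, -2))), Mul(-1, Add(-1, -3))) = Mul(Mul(35, Mul(Rational(-1, 2), 4)), Mul(-1, -4)) = Mul(Mul(35, -2), 4) = Mul(-70, 4) = -280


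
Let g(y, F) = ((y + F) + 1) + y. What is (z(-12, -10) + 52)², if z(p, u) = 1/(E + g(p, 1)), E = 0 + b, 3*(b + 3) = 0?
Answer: 1687401/625 ≈ 2699.8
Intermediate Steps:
g(y, F) = 1 + F + 2*y (g(y, F) = ((F + y) + 1) + y = (1 + F + y) + y = 1 + F + 2*y)
b = -3 (b = -3 + (⅓)*0 = -3 + 0 = -3)
E = -3 (E = 0 - 3 = -3)
z(p, u) = 1/(-1 + 2*p) (z(p, u) = 1/(-3 + (1 + 1 + 2*p)) = 1/(-3 + (2 + 2*p)) = 1/(-1 + 2*p))
(z(-12, -10) + 52)² = (1/(-1 + 2*(-12)) + 52)² = (1/(-1 - 24) + 52)² = (1/(-25) + 52)² = (-1/25 + 52)² = (1299/25)² = 1687401/625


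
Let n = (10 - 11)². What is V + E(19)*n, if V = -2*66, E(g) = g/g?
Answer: -131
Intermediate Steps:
E(g) = 1
V = -132
n = 1 (n = (-1)² = 1)
V + E(19)*n = -132 + 1*1 = -132 + 1 = -131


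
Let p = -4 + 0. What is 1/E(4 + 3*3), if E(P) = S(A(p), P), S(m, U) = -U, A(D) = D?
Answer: -1/13 ≈ -0.076923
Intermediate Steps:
p = -4
E(P) = -P
1/E(4 + 3*3) = 1/(-(4 + 3*3)) = 1/(-(4 + 9)) = 1/(-1*13) = 1/(-13) = -1/13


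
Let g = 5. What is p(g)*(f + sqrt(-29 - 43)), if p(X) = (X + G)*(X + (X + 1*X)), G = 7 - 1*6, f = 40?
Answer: 3600 + 540*I*sqrt(2) ≈ 3600.0 + 763.68*I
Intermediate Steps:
G = 1 (G = 7 - 6 = 1)
p(X) = 3*X*(1 + X) (p(X) = (X + 1)*(X + (X + 1*X)) = (1 + X)*(X + (X + X)) = (1 + X)*(X + 2*X) = (1 + X)*(3*X) = 3*X*(1 + X))
p(g)*(f + sqrt(-29 - 43)) = (3*5*(1 + 5))*(40 + sqrt(-29 - 43)) = (3*5*6)*(40 + sqrt(-72)) = 90*(40 + 6*I*sqrt(2)) = 3600 + 540*I*sqrt(2)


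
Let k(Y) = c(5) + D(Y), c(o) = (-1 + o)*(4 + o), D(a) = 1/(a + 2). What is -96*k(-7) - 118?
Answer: -17774/5 ≈ -3554.8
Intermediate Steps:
D(a) = 1/(2 + a)
k(Y) = 36 + 1/(2 + Y) (k(Y) = (-4 + 5**2 + 3*5) + 1/(2 + Y) = (-4 + 25 + 15) + 1/(2 + Y) = 36 + 1/(2 + Y))
-96*k(-7) - 118 = -96*(73 + 36*(-7))/(2 - 7) - 118 = -96*(73 - 252)/(-5) - 118 = -(-96)*(-179)/5 - 118 = -96*179/5 - 118 = -17184/5 - 118 = -17774/5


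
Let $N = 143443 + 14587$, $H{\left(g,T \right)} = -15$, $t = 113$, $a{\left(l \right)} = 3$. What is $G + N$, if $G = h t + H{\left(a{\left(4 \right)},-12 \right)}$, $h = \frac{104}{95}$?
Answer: $\frac{15023177}{95} \approx 1.5814 \cdot 10^{5}$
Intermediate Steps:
$h = \frac{104}{95}$ ($h = 104 \cdot \frac{1}{95} = \frac{104}{95} \approx 1.0947$)
$G = \frac{10327}{95}$ ($G = \frac{104}{95} \cdot 113 - 15 = \frac{11752}{95} - 15 = \frac{10327}{95} \approx 108.71$)
$N = 158030$
$G + N = \frac{10327}{95} + 158030 = \frac{15023177}{95}$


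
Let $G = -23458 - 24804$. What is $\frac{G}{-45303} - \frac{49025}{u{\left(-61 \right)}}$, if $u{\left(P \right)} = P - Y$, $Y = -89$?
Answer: $- \frac{2219628239}{1268484} \approx -1749.8$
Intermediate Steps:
$G = -48262$ ($G = -23458 - 24804 = -48262$)
$u{\left(P \right)} = 89 + P$ ($u{\left(P \right)} = P - -89 = P + 89 = 89 + P$)
$\frac{G}{-45303} - \frac{49025}{u{\left(-61 \right)}} = - \frac{48262}{-45303} - \frac{49025}{89 - 61} = \left(-48262\right) \left(- \frac{1}{45303}\right) - \frac{49025}{28} = \frac{48262}{45303} - \frac{49025}{28} = - \frac{2219628239}{1268484}$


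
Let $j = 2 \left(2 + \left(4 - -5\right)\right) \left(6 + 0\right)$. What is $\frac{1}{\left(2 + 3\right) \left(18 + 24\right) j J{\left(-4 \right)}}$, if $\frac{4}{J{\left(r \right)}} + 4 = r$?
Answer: $- \frac{1}{13860} \approx -7.215 \cdot 10^{-5}$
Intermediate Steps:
$J{\left(r \right)} = \frac{4}{-4 + r}$
$j = 132$ ($j = 2 \left(2 + \left(4 + 5\right)\right) 6 = 2 \left(2 + 9\right) 6 = 2 \cdot 11 \cdot 6 = 2 \cdot 66 = 132$)
$\frac{1}{\left(2 + 3\right) \left(18 + 24\right) j J{\left(-4 \right)}} = \frac{1}{\left(2 + 3\right) \left(18 + 24\right) 132 \frac{4}{-4 - 4}} = \frac{1}{5 \cdot 42 \cdot 132 \frac{4}{-8}} = \frac{1}{210 \cdot 132 \cdot 4 \left(- \frac{1}{8}\right)} = \frac{1}{27720 \left(- \frac{1}{2}\right)} = \frac{1}{-13860} = - \frac{1}{13860}$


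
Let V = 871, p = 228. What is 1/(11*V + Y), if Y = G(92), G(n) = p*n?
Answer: 1/30557 ≈ 3.2726e-5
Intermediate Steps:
G(n) = 228*n
Y = 20976 (Y = 228*92 = 20976)
1/(11*V + Y) = 1/(11*871 + 20976) = 1/(9581 + 20976) = 1/30557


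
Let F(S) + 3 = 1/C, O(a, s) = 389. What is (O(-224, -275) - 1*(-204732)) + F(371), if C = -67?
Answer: 13742905/67 ≈ 2.0512e+5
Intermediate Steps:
F(S) = -202/67 (F(S) = -3 + 1/(-67) = -3 - 1/67 = -202/67)
(O(-224, -275) - 1*(-204732)) + F(371) = (389 - 1*(-204732)) - 202/67 = (389 + 204732) - 202/67 = 205121 - 202/67 = 13742905/67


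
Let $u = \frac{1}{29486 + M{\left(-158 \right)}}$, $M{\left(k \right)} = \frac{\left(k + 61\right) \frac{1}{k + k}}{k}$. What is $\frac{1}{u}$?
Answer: $\frac{1472176911}{49928} \approx 29486.0$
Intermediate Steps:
$M{\left(k \right)} = \frac{61 + k}{2 k^{2}}$ ($M{\left(k \right)} = \frac{\left(61 + k\right) \frac{1}{2 k}}{k} = \frac{\frac{1}{2} \frac{1}{k} \left(61 + k\right)}{k} = \frac{61 + k}{2 k^{2}}$)
$u = \frac{49928}{1472176911}$ ($u = \frac{1}{29486 + \frac{61 - 158}{2 \cdot 24964}} = \frac{1}{29486 + \frac{1}{2} \cdot \frac{1}{24964} \left(-97\right)} = \frac{1}{29486 - \frac{97}{49928}} = \frac{1}{\frac{1472176911}{49928}} = \frac{49928}{1472176911} \approx 3.3914 \cdot 10^{-5}$)
$\frac{1}{u} = \frac{1}{\frac{49928}{1472176911}} = \frac{1472176911}{49928}$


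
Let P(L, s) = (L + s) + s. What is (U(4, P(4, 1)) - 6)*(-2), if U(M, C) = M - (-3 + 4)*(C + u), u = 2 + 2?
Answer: 24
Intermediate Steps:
u = 4
P(L, s) = L + 2*s
U(M, C) = -4 + M - C (U(M, C) = M - (-3 + 4)*(C + 4) = M - (4 + C) = M + (-4 - C) = -4 + M - C)
(U(4, P(4, 1)) - 6)*(-2) = ((-4 + 4 - (4 + 2*1)) - 6)*(-2) = ((-4 + 4 - (4 + 2)) - 6)*(-2) = ((-4 + 4 - 1*6) - 6)*(-2) = ((-4 + 4 - 6) - 6)*(-2) = (-6 - 6)*(-2) = -12*(-2) = 24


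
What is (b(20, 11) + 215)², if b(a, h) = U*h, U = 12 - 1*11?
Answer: 51076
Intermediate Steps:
U = 1 (U = 12 - 11 = 1)
b(a, h) = h (b(a, h) = 1*h = h)
(b(20, 11) + 215)² = (11 + 215)² = 226² = 51076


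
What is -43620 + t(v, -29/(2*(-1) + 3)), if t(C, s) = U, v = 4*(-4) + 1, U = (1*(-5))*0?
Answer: -43620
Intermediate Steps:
U = 0 (U = -5*0 = 0)
v = -15 (v = -16 + 1 = -15)
t(C, s) = 0
-43620 + t(v, -29/(2*(-1) + 3)) = -43620 + 0 = -43620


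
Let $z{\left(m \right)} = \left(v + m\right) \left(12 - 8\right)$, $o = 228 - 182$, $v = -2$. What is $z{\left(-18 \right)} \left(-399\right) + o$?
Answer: $31966$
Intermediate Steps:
$o = 46$ ($o = 228 - 182 = 46$)
$z{\left(m \right)} = -8 + 4 m$ ($z{\left(m \right)} = \left(-2 + m\right) \left(12 - 8\right) = \left(-2 + m\right) 4 = -8 + 4 m$)
$z{\left(-18 \right)} \left(-399\right) + o = \left(-8 + 4 \left(-18\right)\right) \left(-399\right) + 46 = \left(-8 - 72\right) \left(-399\right) + 46 = \left(-80\right) \left(-399\right) + 46 = 31920 + 46 = 31966$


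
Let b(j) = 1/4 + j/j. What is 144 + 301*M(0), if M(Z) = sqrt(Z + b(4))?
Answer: 144 + 301*sqrt(5)/2 ≈ 480.53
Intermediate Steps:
b(j) = 5/4 (b(j) = 1*(1/4) + 1 = 1/4 + 1 = 5/4)
M(Z) = sqrt(5/4 + Z) (M(Z) = sqrt(Z + 5/4) = sqrt(5/4 + Z))
144 + 301*M(0) = 144 + 301*(sqrt(5 + 4*0)/2) = 144 + 301*(sqrt(5 + 0)/2) = 144 + 301*(sqrt(5)/2) = 144 + 301*sqrt(5)/2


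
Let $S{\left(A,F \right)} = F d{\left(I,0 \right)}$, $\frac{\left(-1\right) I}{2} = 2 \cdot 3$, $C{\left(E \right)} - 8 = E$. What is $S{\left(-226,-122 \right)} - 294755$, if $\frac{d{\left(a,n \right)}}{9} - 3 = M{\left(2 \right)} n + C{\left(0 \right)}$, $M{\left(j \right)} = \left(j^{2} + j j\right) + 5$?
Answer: $-306833$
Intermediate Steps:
$C{\left(E \right)} = 8 + E$
$I = -12$ ($I = - 2 \cdot 2 \cdot 3 = \left(-2\right) 6 = -12$)
$M{\left(j \right)} = 5 + 2 j^{2}$ ($M{\left(j \right)} = \left(j^{2} + j^{2}\right) + 5 = 2 j^{2} + 5 = 5 + 2 j^{2}$)
$d{\left(a,n \right)} = 99 + 117 n$ ($d{\left(a,n \right)} = 27 + 9 \left(\left(5 + 2 \cdot 2^{2}\right) n + \left(8 + 0\right)\right) = 27 + 9 \left(\left(5 + 2 \cdot 4\right) n + 8\right) = 27 + 9 \left(\left(5 + 8\right) n + 8\right) = 27 + 9 \left(13 n + 8\right) = 27 + 9 \left(8 + 13 n\right) = 27 + \left(72 + 117 n\right) = 99 + 117 n$)
$S{\left(A,F \right)} = 99 F$ ($S{\left(A,F \right)} = F \left(99 + 117 \cdot 0\right) = F \left(99 + 0\right) = F 99 = 99 F$)
$S{\left(-226,-122 \right)} - 294755 = 99 \left(-122\right) - 294755 = -12078 - 294755 = -306833$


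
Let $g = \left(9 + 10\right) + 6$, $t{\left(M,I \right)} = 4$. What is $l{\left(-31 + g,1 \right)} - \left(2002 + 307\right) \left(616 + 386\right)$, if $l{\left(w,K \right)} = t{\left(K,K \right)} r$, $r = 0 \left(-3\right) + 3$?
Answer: $-2313606$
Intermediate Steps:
$g = 25$ ($g = 19 + 6 = 25$)
$r = 3$ ($r = 0 + 3 = 3$)
$l{\left(w,K \right)} = 12$ ($l{\left(w,K \right)} = 4 \cdot 3 = 12$)
$l{\left(-31 + g,1 \right)} - \left(2002 + 307\right) \left(616 + 386\right) = 12 - \left(2002 + 307\right) \left(616 + 386\right) = 12 - 2309 \cdot 1002 = 12 - 2313618 = -2313606$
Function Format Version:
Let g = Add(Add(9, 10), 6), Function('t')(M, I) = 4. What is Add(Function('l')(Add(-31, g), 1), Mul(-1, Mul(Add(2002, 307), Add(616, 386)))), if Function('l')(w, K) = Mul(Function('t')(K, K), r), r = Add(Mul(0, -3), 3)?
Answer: -2313606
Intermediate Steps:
g = 25 (g = Add(19, 6) = 25)
r = 3 (r = Add(0, 3) = 3)
Function('l')(w, K) = 12 (Function('l')(w, K) = Mul(4, 3) = 12)
Add(Function('l')(Add(-31, g), 1), Mul(-1, Mul(Add(2002, 307), Add(616, 386)))) = Add(12, Mul(-1, Mul(Add(2002, 307), Add(616, 386)))) = Add(12, Mul(-1, Mul(2309, 1002))) = Add(12, Mul(-1, 2313618)) = Add(12, -2313618) = -2313606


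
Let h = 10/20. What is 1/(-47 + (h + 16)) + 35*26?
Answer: 55508/61 ≈ 909.97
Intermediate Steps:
h = 1/2 (h = 10*(1/20) = 1/2 ≈ 0.50000)
1/(-47 + (h + 16)) + 35*26 = 1/(-47 + (1/2 + 16)) + 35*26 = 1/(-47 + 33/2) + 910 = 1/(-61/2) + 910 = -2/61 + 910 = 55508/61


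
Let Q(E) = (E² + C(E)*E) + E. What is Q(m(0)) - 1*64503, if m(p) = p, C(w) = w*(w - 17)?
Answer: -64503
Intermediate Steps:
C(w) = w*(-17 + w)
Q(E) = E + E² + E²*(-17 + E) (Q(E) = (E² + (E*(-17 + E))*E) + E = (E² + E²*(-17 + E)) + E = E + E² + E²*(-17 + E))
Q(m(0)) - 1*64503 = 0*(1 + 0 + 0*(-17 + 0)) - 1*64503 = 0*(1 + 0 + 0*(-17)) - 64503 = 0*(1 + 0 + 0) - 64503 = 0*1 - 64503 = 0 - 64503 = -64503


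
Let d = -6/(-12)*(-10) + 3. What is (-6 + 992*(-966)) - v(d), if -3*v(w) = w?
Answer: -2874836/3 ≈ -9.5828e+5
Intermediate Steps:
d = -2 (d = -6*(-1/12)*(-10) + 3 = (½)*(-10) + 3 = -5 + 3 = -2)
v(w) = -w/3
(-6 + 992*(-966)) - v(d) = (-6 + 992*(-966)) - (-1)*(-2)/3 = (-6 - 958272) - 1*⅔ = -958278 - ⅔ = -2874836/3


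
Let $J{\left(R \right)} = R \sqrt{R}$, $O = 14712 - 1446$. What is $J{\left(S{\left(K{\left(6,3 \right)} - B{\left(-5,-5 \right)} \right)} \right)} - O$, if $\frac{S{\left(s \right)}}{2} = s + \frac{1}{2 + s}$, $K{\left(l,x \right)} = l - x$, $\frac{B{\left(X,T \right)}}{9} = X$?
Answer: $- \frac{1540601}{125} \approx -12325.0$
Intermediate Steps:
$B{\left(X,T \right)} = 9 X$
$S{\left(s \right)} = 2 s + \frac{2}{2 + s}$ ($S{\left(s \right)} = 2 \left(s + \frac{1}{2 + s}\right) = 2 s + \frac{2}{2 + s}$)
$O = 13266$ ($O = 14712 - 1446 = 13266$)
$J{\left(R \right)} = R^{\frac{3}{2}}$
$J{\left(S{\left(K{\left(6,3 \right)} - B{\left(-5,-5 \right)} \right)} \right)} - O = \left(\frac{2 \left(1 + \left(\left(6 - 3\right) - 9 \left(-5\right)\right)^{2} + 2 \left(\left(6 - 3\right) - 9 \left(-5\right)\right)\right)}{2 + \left(\left(6 - 3\right) - 9 \left(-5\right)\right)}\right)^{\frac{3}{2}} - 13266 = \left(\frac{2 \left(1 + \left(\left(6 - 3\right) - -45\right)^{2} + 2 \left(\left(6 - 3\right) - -45\right)\right)}{2 + \left(\left(6 - 3\right) - -45\right)}\right)^{\frac{3}{2}} - 13266 = \left(\frac{2 \left(1 + \left(3 + 45\right)^{2} + 2 \left(3 + 45\right)\right)}{2 + \left(3 + 45\right)}\right)^{\frac{3}{2}} - 13266 = \left(\frac{2 \left(1 + 48^{2} + 2 \cdot 48\right)}{2 + 48}\right)^{\frac{3}{2}} - 13266 = \left(\frac{2 \left(1 + 2304 + 96\right)}{50}\right)^{\frac{3}{2}} - 13266 = \left(2 \cdot \frac{1}{50} \cdot 2401\right)^{\frac{3}{2}} - 13266 = \left(\frac{2401}{25}\right)^{\frac{3}{2}} - 13266 = \frac{117649}{125} - 13266 = - \frac{1540601}{125}$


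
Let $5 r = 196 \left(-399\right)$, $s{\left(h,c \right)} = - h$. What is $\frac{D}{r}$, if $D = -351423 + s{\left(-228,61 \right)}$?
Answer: $\frac{585325}{26068} \approx 22.454$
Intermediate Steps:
$D = -351195$ ($D = -351423 - -228 = -351423 + 228 = -351195$)
$r = - \frac{78204}{5}$ ($r = \frac{196 \left(-399\right)}{5} = \frac{1}{5} \left(-78204\right) = - \frac{78204}{5} \approx -15641.0$)
$\frac{D}{r} = - \frac{351195}{- \frac{78204}{5}} = \left(-351195\right) \left(- \frac{5}{78204}\right) = \frac{585325}{26068}$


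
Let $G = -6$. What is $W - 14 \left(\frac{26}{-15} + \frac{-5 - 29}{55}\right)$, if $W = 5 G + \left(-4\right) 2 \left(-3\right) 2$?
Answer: $\frac{8402}{165} \approx 50.921$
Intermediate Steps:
$W = 18$ ($W = 5 \left(-6\right) + \left(-4\right) 2 \left(-3\right) 2 = -30 + \left(-8\right) \left(-3\right) 2 = -30 + 24 \cdot 2 = -30 + 48 = 18$)
$W - 14 \left(\frac{26}{-15} + \frac{-5 - 29}{55}\right) = 18 - 14 \left(\frac{26}{-15} + \frac{-5 - 29}{55}\right) = 18 - 14 \left(26 \left(- \frac{1}{15}\right) + \left(-5 - 29\right) \frac{1}{55}\right) = 18 - 14 \left(- \frac{26}{15} - \frac{34}{55}\right) = 18 - - \frac{5432}{165} = 18 + \frac{5432}{165} = \frac{8402}{165}$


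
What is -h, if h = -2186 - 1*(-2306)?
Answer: -120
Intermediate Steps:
h = 120 (h = -2186 + 2306 = 120)
-h = -1*120 = -120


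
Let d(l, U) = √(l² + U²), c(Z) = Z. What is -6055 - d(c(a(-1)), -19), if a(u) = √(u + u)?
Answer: -6055 - √359 ≈ -6073.9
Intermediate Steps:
a(u) = √2*√u (a(u) = √(2*u) = √2*√u)
d(l, U) = √(U² + l²)
-6055 - d(c(a(-1)), -19) = -6055 - √((-19)² + (√2*√(-1))²) = -6055 - √(361 + (√2*I)²) = -6055 - √(361 + (I*√2)²) = -6055 - √(361 - 2) = -6055 - √359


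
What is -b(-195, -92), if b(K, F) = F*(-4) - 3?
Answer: -365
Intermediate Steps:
b(K, F) = -3 - 4*F (b(K, F) = -4*F - 3 = -3 - 4*F)
-b(-195, -92) = -(-3 - 4*(-92)) = -(-3 + 368) = -1*365 = -365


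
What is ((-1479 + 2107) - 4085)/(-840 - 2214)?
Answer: 3457/3054 ≈ 1.1320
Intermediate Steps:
((-1479 + 2107) - 4085)/(-840 - 2214) = (628 - 4085)/(-3054) = -3457*(-1/3054) = 3457/3054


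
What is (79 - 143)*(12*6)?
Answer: -4608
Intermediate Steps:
(79 - 143)*(12*6) = -64*72 = -4608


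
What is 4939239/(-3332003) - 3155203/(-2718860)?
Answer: -2915953485931/9059249676580 ≈ -0.32188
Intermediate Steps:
4939239/(-3332003) - 3155203/(-2718860) = 4939239*(-1/3332003) - 3155203*(-1/2718860) = -4939239/3332003 + 3155203/2718860 = -2915953485931/9059249676580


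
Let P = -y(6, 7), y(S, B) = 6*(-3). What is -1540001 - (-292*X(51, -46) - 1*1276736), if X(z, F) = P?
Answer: -258009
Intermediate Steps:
y(S, B) = -18
P = 18 (P = -1*(-18) = 18)
X(z, F) = 18
-1540001 - (-292*X(51, -46) - 1*1276736) = -1540001 - (-292*18 - 1*1276736) = -1540001 - (-5256 - 1276736) = -1540001 - 1*(-1281992) = -1540001 + 1281992 = -258009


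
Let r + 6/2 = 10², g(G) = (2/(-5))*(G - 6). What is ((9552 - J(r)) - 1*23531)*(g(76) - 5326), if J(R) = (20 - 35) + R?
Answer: 75282594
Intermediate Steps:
g(G) = 12/5 - 2*G/5 (g(G) = (2*(-⅕))*(-6 + G) = -2*(-6 + G)/5 = 12/5 - 2*G/5)
r = 97 (r = -3 + 10² = -3 + 100 = 97)
J(R) = -15 + R
((9552 - J(r)) - 1*23531)*(g(76) - 5326) = ((9552 - (-15 + 97)) - 1*23531)*((12/5 - ⅖*76) - 5326) = ((9552 - 1*82) - 23531)*((12/5 - 152/5) - 5326) = ((9552 - 82) - 23531)*(-28 - 5326) = (9470 - 23531)*(-5354) = -14061*(-5354) = 75282594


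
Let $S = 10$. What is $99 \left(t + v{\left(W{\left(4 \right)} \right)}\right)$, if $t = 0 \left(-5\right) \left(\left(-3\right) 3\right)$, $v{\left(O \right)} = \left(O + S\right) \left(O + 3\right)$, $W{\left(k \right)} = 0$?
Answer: $2970$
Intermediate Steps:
$v{\left(O \right)} = \left(3 + O\right) \left(10 + O\right)$ ($v{\left(O \right)} = \left(O + 10\right) \left(O + 3\right) = \left(10 + O\right) \left(3 + O\right) = \left(3 + O\right) \left(10 + O\right)$)
$t = 0$ ($t = 0 \left(-9\right) = 0$)
$99 \left(t + v{\left(W{\left(4 \right)} \right)}\right) = 99 \left(0 + \left(30 + 0^{2} + 13 \cdot 0\right)\right) = 99 \left(0 + \left(30 + 0 + 0\right)\right) = 99 \left(0 + 30\right) = 99 \cdot 30 = 2970$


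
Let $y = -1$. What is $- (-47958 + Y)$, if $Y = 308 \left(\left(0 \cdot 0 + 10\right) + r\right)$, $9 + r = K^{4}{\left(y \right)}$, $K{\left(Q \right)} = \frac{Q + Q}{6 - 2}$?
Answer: $\frac{190523}{4} \approx 47631.0$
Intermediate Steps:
$K{\left(Q \right)} = \frac{Q}{2}$ ($K{\left(Q \right)} = \frac{2 Q}{4} = 2 Q \frac{1}{4} = \frac{Q}{2}$)
$r = - \frac{143}{16}$ ($r = -9 + \left(\frac{1}{2} \left(-1\right)\right)^{4} = -9 + \left(- \frac{1}{2}\right)^{4} = -9 + \frac{1}{16} = - \frac{143}{16} \approx -8.9375$)
$Y = \frac{1309}{4}$ ($Y = 308 \left(\left(0 \cdot 0 + 10\right) - \frac{143}{16}\right) = 308 \left(\left(0 + 10\right) - \frac{143}{16}\right) = 308 \left(10 - \frac{143}{16}\right) = 308 \cdot \frac{17}{16} = \frac{1309}{4} \approx 327.25$)
$- (-47958 + Y) = - (-47958 + \frac{1309}{4}) = \left(-1\right) \left(- \frac{190523}{4}\right) = \frac{190523}{4}$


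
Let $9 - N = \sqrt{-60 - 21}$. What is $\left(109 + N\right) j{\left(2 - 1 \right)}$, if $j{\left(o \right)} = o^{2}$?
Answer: $118 - 9 i \approx 118.0 - 9.0 i$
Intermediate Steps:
$N = 9 - 9 i$ ($N = 9 - \sqrt{-60 - 21} = 9 - \sqrt{-81} = 9 - 9 i \approx 9.0 - 9.0 i$)
$\left(109 + N\right) j{\left(2 - 1 \right)} = \left(109 + \left(9 - 9 i\right)\right) \left(2 - 1\right)^{2} = \left(118 - 9 i\right) \left(2 - 1\right)^{2} = \left(118 - 9 i\right) 1^{2} = \left(118 - 9 i\right) 1 = 118 - 9 i$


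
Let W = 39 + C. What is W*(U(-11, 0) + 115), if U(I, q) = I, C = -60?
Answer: -2184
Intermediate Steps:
W = -21 (W = 39 - 60 = -21)
W*(U(-11, 0) + 115) = -21*(-11 + 115) = -21*104 = -2184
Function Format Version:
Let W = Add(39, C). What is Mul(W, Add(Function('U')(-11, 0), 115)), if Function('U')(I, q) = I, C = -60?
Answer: -2184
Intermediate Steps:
W = -21 (W = Add(39, -60) = -21)
Mul(W, Add(Function('U')(-11, 0), 115)) = Mul(-21, Add(-11, 115)) = Mul(-21, 104) = -2184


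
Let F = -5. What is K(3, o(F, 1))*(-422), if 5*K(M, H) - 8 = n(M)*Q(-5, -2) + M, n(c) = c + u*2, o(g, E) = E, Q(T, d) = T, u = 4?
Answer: 18568/5 ≈ 3713.6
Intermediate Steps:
n(c) = 8 + c (n(c) = c + 4*2 = c + 8 = 8 + c)
K(M, H) = -32/5 - 4*M/5 (K(M, H) = 8/5 + ((8 + M)*(-5) + M)/5 = 8/5 + ((-40 - 5*M) + M)/5 = 8/5 + (-40 - 4*M)/5 = 8/5 + (-8 - 4*M/5) = -32/5 - 4*M/5)
K(3, o(F, 1))*(-422) = (-32/5 - 4/5*3)*(-422) = (-32/5 - 12/5)*(-422) = -44/5*(-422) = 18568/5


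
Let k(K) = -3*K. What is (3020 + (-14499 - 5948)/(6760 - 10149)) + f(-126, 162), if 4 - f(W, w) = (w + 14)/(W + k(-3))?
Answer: 1202044075/396513 ≈ 3031.5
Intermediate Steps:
f(W, w) = 4 - (14 + w)/(9 + W) (f(W, w) = 4 - (w + 14)/(W - 3*(-3)) = 4 - (14 + w)/(W + 9) = 4 - (14 + w)/(9 + W))
(3020 + (-14499 - 5948)/(6760 - 10149)) + f(-126, 162) = (3020 + (-14499 - 5948)/(6760 - 10149)) + (22 - 1*162 + 4*(-126))/(9 - 126) = (3020 - 20447/(-3389)) + (22 - 162 - 504)/(-117) = (3020 - 20447*(-1/3389)) - 1/117*(-644) = (3020 + 20447/3389) + 644/117 = 10255227/3389 + 644/117 = 1202044075/396513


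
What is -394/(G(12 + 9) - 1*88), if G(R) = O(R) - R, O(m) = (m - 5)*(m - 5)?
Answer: -394/147 ≈ -2.6803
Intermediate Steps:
O(m) = (-5 + m)² (O(m) = (-5 + m)*(-5 + m) = (-5 + m)²)
G(R) = (-5 + R)² - R
-394/(G(12 + 9) - 1*88) = -394/(((-5 + (12 + 9))² - (12 + 9)) - 1*88) = -394/(((-5 + 21)² - 1*21) - 88) = -394/((16² - 21) - 88) = -394/((256 - 21) - 88) = -394/(235 - 88) = -394/147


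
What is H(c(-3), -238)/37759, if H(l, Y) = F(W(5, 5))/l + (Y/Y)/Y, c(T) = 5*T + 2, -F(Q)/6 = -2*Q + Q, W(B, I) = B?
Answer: -7153/116826346 ≈ -6.1228e-5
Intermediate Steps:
F(Q) = 6*Q (F(Q) = -6*(-2*Q + Q) = -(-6)*Q = 6*Q)
c(T) = 2 + 5*T
H(l, Y) = 1/Y + 30/l (H(l, Y) = (6*5)/l + (Y/Y)/Y = 30/l + 1/Y = 1/Y + 30/l)
H(c(-3), -238)/37759 = (1/(-238) + 30/(2 + 5*(-3)))/37759 = (-1/238 + 30/(2 - 15))*(1/37759) = (-1/238 + 30/(-13))*(1/37759) = (-1/238 + 30*(-1/13))*(1/37759) = (-1/238 - 30/13)*(1/37759) = -7153/3094*1/37759 = -7153/116826346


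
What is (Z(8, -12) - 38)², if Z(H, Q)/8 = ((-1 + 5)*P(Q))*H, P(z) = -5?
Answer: 1737124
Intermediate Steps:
Z(H, Q) = -160*H (Z(H, Q) = 8*(((-1 + 5)*(-5))*H) = 8*((4*(-5))*H) = 8*(-20*H) = -160*H)
(Z(8, -12) - 38)² = (-160*8 - 38)² = (-1280 - 38)² = (-1318)² = 1737124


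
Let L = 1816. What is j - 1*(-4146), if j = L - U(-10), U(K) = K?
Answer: 5972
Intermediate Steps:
j = 1826 (j = 1816 - 1*(-10) = 1816 + 10 = 1826)
j - 1*(-4146) = 1826 - 1*(-4146) = 1826 + 4146 = 5972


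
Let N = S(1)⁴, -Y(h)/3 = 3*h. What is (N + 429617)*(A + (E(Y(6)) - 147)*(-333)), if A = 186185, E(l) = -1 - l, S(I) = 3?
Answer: 93453728926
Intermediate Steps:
Y(h) = -9*h
N = 81 (N = 3⁴ = 81)
(N + 429617)*(A + (E(Y(6)) - 147)*(-333)) = (81 + 429617)*(186185 + ((-1 - (-9)*6) - 147)*(-333)) = 429698*(186185 + ((-1 - 1*(-54)) - 147)*(-333)) = 429698*(186185 + ((-1 + 54) - 147)*(-333)) = 429698*(186185 + (53 - 147)*(-333)) = 429698*(186185 - 94*(-333)) = 429698*(186185 + 31302) = 429698*217487 = 93453728926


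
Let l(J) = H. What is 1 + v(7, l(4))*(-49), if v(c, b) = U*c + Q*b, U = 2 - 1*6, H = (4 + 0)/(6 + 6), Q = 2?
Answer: 4021/3 ≈ 1340.3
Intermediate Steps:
H = 1/3 (H = 4/12 = 4*(1/12) = 1/3 ≈ 0.33333)
l(J) = 1/3
U = -4 (U = 2 - 6 = -4)
v(c, b) = -4*c + 2*b
1 + v(7, l(4))*(-49) = 1 + (-4*7 + 2*(1/3))*(-49) = 1 + (-28 + 2/3)*(-49) = 1 - 82/3*(-49) = 1 + 4018/3 = 4021/3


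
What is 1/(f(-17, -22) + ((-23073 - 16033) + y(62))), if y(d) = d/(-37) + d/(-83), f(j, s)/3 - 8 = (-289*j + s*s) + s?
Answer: -3071/70508387 ≈ -4.3555e-5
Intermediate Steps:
f(j, s) = 24 - 867*j + 3*s + 3*s² (f(j, s) = 24 + 3*((-289*j + s*s) + s) = 24 + 3*((-289*j + s²) + s) = 24 + 3*((s² - 289*j) + s) = 24 + 3*(s + s² - 289*j) = 24 + (-867*j + 3*s + 3*s²) = 24 - 867*j + 3*s + 3*s²)
y(d) = -120*d/3071 (y(d) = d*(-1/37) + d*(-1/83) = -d/37 - d/83 = -120*d/3071)
1/(f(-17, -22) + ((-23073 - 16033) + y(62))) = 1/((24 - 867*(-17) + 3*(-22) + 3*(-22)²) + ((-23073 - 16033) - 120/3071*62)) = 1/((24 + 14739 - 66 + 3*484) + (-39106 - 7440/3071)) = 1/((24 + 14739 - 66 + 1452) - 120101966/3071) = 1/(16149 - 120101966/3071) = 1/(-70508387/3071) = -3071/70508387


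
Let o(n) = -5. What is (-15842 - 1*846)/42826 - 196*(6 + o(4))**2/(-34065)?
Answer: -40005916/104204835 ≈ -0.38392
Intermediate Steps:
(-15842 - 1*846)/42826 - 196*(6 + o(4))**2/(-34065) = (-15842 - 1*846)/42826 - 196*(6 - 5)**2/(-34065) = (-15842 - 846)*(1/42826) - 196*1**2*(-1/34065) = -16688*1/42826 - 196*1*(-1/34065) = -1192/3059 - 196*(-1/34065) = -1192/3059 + 196/34065 = -40005916/104204835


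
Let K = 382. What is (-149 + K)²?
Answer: 54289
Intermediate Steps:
(-149 + K)² = (-149 + 382)² = 233² = 54289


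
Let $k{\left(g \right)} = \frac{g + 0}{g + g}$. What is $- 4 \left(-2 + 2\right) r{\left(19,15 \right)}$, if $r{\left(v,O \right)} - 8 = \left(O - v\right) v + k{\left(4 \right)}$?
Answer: $0$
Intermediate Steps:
$k{\left(g \right)} = \frac{1}{2}$ ($k{\left(g \right)} = \frac{g}{2 g} = g \frac{1}{2 g} = \frac{1}{2}$)
$r{\left(v,O \right)} = \frac{17}{2} + v \left(O - v\right)$ ($r{\left(v,O \right)} = 8 + \left(\left(O - v\right) v + \frac{1}{2}\right) = 8 + \left(v \left(O - v\right) + \frac{1}{2}\right) = 8 + \left(\frac{1}{2} + v \left(O - v\right)\right) = \frac{17}{2} + v \left(O - v\right)$)
$- 4 \left(-2 + 2\right) r{\left(19,15 \right)} = - 4 \left(-2 + 2\right) \left(\frac{17}{2} - 19^{2} + 15 \cdot 19\right) = \left(-4\right) 0 \left(\frac{17}{2} - 361 + 285\right) = 0 \left(\frac{17}{2} - 361 + 285\right) = 0 \left(- \frac{135}{2}\right) = 0$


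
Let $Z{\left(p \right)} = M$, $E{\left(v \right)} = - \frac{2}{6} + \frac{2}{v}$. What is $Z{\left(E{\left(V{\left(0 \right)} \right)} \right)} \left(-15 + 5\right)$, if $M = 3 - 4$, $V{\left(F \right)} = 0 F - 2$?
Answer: $10$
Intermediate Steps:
$V{\left(F \right)} = -2$ ($V{\left(F \right)} = 0 - 2 = -2$)
$E{\left(v \right)} = - \frac{1}{3} + \frac{2}{v}$ ($E{\left(v \right)} = \left(-2\right) \frac{1}{6} + \frac{2}{v} = - \frac{1}{3} + \frac{2}{v}$)
$M = -1$ ($M = 3 - 4 = -1$)
$Z{\left(p \right)} = -1$
$Z{\left(E{\left(V{\left(0 \right)} \right)} \right)} \left(-15 + 5\right) = - (-15 + 5) = \left(-1\right) \left(-10\right) = 10$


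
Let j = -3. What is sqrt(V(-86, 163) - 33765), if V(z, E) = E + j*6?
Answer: 82*I*sqrt(5) ≈ 183.36*I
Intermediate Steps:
V(z, E) = -18 + E (V(z, E) = E - 3*6 = E - 18 = -18 + E)
sqrt(V(-86, 163) - 33765) = sqrt((-18 + 163) - 33765) = sqrt(145 - 33765) = sqrt(-33620) = 82*I*sqrt(5)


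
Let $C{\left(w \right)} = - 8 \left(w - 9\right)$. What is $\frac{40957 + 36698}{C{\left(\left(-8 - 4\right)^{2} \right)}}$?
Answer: $- \frac{5177}{72} \approx -71.903$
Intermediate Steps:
$C{\left(w \right)} = 72 - 8 w$ ($C{\left(w \right)} = - 8 \left(-9 + w\right) = 72 - 8 w$)
$\frac{40957 + 36698}{C{\left(\left(-8 - 4\right)^{2} \right)}} = \frac{40957 + 36698}{72 - 8 \left(-8 - 4\right)^{2}} = \frac{77655}{72 - 8 \left(-12\right)^{2}} = \frac{77655}{72 - 1152} = \frac{77655}{-1080} = 77655 \left(- \frac{1}{1080}\right) = - \frac{5177}{72}$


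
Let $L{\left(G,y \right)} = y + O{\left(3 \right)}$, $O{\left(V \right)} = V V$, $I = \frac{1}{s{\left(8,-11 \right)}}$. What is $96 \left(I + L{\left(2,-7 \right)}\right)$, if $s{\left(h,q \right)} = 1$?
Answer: $288$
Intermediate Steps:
$I = 1$ ($I = 1^{-1} = 1$)
$O{\left(V \right)} = V^{2}$
$L{\left(G,y \right)} = 9 + y$ ($L{\left(G,y \right)} = y + 3^{2} = y + 9 = 9 + y$)
$96 \left(I + L{\left(2,-7 \right)}\right) = 96 \left(1 + \left(9 - 7\right)\right) = 96 \left(1 + 2\right) = 96 \cdot 3 = 288$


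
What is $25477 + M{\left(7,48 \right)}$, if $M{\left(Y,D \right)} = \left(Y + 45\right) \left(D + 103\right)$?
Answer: $33329$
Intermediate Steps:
$M{\left(Y,D \right)} = \left(45 + Y\right) \left(103 + D\right)$
$25477 + M{\left(7,48 \right)} = 25477 + \left(4635 + 45 \cdot 48 + 103 \cdot 7 + 48 \cdot 7\right) = 25477 + \left(4635 + 2160 + 721 + 336\right) = 25477 + 7852 = 33329$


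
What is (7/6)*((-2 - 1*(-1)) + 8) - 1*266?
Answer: -1547/6 ≈ -257.83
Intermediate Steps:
(7/6)*((-2 - 1*(-1)) + 8) - 1*266 = (7*(⅙))*((-2 + 1) + 8) - 266 = 7*(-1 + 8)/6 - 266 = (7/6)*7 - 266 = 49/6 - 266 = -1547/6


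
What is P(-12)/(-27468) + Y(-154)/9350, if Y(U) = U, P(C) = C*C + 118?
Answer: -151813/5836950 ≈ -0.026009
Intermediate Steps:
P(C) = 118 + C**2 (P(C) = C**2 + 118 = 118 + C**2)
P(-12)/(-27468) + Y(-154)/9350 = (118 + (-12)**2)/(-27468) - 154/9350 = (118 + 144)*(-1/27468) - 154*1/9350 = 262*(-1/27468) - 7/425 = -131/13734 - 7/425 = -151813/5836950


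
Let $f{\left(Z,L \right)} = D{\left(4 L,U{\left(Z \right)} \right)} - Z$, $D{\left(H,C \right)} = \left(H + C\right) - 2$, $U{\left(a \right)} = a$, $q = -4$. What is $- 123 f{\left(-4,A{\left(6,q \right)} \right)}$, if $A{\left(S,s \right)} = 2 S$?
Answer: $-5658$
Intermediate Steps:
$D{\left(H,C \right)} = -2 + C + H$ ($D{\left(H,C \right)} = \left(C + H\right) - 2 = -2 + C + H$)
$f{\left(Z,L \right)} = -2 + 4 L$ ($f{\left(Z,L \right)} = \left(-2 + Z + 4 L\right) - Z = -2 + 4 L$)
$- 123 f{\left(-4,A{\left(6,q \right)} \right)} = - 123 \left(-2 + 4 \cdot 2 \cdot 6\right) = - 123 \left(-2 + 4 \cdot 12\right) = - 123 \left(-2 + 48\right) = \left(-123\right) 46 = -5658$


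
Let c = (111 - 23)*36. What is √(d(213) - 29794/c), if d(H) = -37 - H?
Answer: I*√4519867/132 ≈ 16.106*I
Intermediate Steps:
c = 3168 (c = 88*36 = 3168)
√(d(213) - 29794/c) = √((-37 - 1*213) - 29794/3168) = √((-37 - 213) - 29794*1/3168) = √(-250 - 14897/1584) = √(-410897/1584) = I*√4519867/132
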